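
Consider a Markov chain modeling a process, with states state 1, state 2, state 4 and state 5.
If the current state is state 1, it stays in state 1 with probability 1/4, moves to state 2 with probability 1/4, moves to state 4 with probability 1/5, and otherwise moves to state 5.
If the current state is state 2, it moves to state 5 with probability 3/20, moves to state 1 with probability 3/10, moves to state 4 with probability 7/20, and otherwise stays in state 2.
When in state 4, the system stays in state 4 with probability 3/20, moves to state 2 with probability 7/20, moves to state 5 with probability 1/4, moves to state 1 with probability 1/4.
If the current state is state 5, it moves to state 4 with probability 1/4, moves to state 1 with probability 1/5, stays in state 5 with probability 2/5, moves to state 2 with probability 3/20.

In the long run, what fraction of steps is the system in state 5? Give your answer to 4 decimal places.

Let the stationary distribution be π with π = πP and π_1 + π_2 + π_3 + π_4 = 1.
π_1 = 0.25·π_1 + 0.3·π_2 + 0.25·π_3 + 0.2·π_4
π_2 = 0.25·π_1 + 0.2·π_2 + 0.35·π_3 + 0.15·π_4
π_3 = 0.2·π_1 + 0.35·π_2 + 0.15·π_3 + 0.25·π_4
Solving with the normalization constraint gives π = (0.2476, 0.2339, 0.2373, 0.2812).
So the stationary probability of state 5 is 0.2812.

0.2812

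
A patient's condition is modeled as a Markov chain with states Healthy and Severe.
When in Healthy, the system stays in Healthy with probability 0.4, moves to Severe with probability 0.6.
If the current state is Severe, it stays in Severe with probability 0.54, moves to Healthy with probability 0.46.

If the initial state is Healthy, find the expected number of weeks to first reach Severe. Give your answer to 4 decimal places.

Let t(s) be the expected number of weeks to first reach Severe from state s, with t(Severe) = 0. Conditioning on the first week:
t(Healthy) = 1 + 0.4·t(Healthy)
Solving: t(Healthy) = 1.6667.
Expected weeks from Healthy to Severe: 1.6667.

1.6667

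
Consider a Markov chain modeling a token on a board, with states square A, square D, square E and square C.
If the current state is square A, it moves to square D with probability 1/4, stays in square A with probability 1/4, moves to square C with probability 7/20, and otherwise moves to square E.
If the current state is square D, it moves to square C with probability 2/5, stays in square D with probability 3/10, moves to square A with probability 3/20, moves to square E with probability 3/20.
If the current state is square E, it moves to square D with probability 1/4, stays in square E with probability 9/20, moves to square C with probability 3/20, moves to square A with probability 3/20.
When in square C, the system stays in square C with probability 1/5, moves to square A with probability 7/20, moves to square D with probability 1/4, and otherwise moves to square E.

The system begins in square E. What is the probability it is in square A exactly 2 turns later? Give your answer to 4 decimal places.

0.1950

Propagate the distribution vector 2 turns from square E.
After 0 turns: (0.0000, 0.0000, 1.0000, 0.0000)
After 1 turn: (0.1500, 0.2500, 0.4500, 0.1500)
After 2 turns: (0.1950, 0.2625, 0.2925, 0.2500)
P(in square A after 2 turns) = 0.1950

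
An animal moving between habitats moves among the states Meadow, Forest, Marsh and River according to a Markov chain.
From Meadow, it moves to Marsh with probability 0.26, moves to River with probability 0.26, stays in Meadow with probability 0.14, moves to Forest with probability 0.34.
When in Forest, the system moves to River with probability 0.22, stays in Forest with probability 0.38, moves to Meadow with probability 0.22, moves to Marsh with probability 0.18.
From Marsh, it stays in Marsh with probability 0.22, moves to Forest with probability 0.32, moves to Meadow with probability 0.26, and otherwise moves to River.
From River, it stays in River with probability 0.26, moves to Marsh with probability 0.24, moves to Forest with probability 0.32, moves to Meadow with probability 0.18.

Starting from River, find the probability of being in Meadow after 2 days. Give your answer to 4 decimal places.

0.2048

Propagate the distribution vector 2 days from River.
After 0 days: (0.0000, 0.0000, 0.0000, 1.0000)
After 1 day: (0.1800, 0.3200, 0.2400, 0.2600)
After 2 days: (0.2048, 0.3428, 0.2196, 0.2328)
P(in Meadow after 2 days) = 0.2048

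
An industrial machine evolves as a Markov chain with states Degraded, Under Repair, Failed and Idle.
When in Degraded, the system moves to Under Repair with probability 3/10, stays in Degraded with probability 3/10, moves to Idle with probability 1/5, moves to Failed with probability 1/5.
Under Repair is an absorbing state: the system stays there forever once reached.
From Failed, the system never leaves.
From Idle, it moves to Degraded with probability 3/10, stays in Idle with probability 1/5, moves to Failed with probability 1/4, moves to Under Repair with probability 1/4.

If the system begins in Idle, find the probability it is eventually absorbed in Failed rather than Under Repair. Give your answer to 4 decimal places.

Let h(s) be the probability of absorption at Failed starting from transient state s. Then h(Failed) = 1 and h(Under Repair) = 0. By first-step analysis:
h(Degraded) = 0.3·h(Degraded) + 0.3·0 + 0.2·1 + 0.2·h(Idle)
h(Idle) = 0.3·h(Degraded) + 0.25·0 + 0.25·1 + 0.2·h(Idle)
Solving: h(Degraded) = 0.4200, h(Idle) = 0.4700.
Starting from Idle, the probability is 0.4700.

0.4700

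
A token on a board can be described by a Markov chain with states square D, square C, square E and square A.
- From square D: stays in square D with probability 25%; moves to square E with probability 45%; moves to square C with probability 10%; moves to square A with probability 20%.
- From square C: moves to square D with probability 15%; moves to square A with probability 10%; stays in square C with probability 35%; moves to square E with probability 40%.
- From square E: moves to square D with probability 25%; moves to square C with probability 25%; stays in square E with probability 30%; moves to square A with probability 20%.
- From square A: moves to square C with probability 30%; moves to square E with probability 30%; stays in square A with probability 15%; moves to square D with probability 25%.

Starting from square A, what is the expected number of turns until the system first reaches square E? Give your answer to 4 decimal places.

2.7751

Let t(s) be the expected number of turns to first reach square E from state s, with t(square E) = 0. Conditioning on the first turn:
t(square D) = 1 + 0.25·t(square D) + 0.1·t(square C) + 0.2·t(square A)
t(square C) = 1 + 0.15·t(square D) + 0.35·t(square C) + 0.1·t(square A)
t(square A) = 1 + 0.25·t(square D) + 0.3·t(square C) + 0.15·t(square A)
Solving: t(square D) = 2.4095, t(square C) = 2.5214, t(square A) = 2.7751.
Expected turns from square A to square E: 2.7751.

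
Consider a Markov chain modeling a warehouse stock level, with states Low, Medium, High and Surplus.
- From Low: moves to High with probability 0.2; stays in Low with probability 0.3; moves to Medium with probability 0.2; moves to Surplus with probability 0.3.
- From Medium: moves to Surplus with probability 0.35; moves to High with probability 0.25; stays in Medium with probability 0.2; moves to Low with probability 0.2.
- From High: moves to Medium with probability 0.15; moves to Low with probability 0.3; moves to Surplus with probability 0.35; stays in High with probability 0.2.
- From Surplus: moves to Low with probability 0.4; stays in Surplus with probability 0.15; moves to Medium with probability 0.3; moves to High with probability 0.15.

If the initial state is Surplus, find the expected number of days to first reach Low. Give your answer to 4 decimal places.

3.0114

Let t(s) be the expected number of days to first reach Low from state s, with t(Low) = 0. Conditioning on the first day:
t(Medium) = 1 + 0.2·t(Medium) + 0.25·t(High) + 0.35·t(Surplus)
t(High) = 1 + 0.15·t(Medium) + 0.2·t(High) + 0.35·t(Surplus)
t(Surplus) = 1 + 0.3·t(Medium) + 0.15·t(High) + 0.15·t(Surplus)
Solving: t(Medium) = 3.5795, t(High) = 3.2386, t(Surplus) = 3.0114.
Expected days from Surplus to Low: 3.0114.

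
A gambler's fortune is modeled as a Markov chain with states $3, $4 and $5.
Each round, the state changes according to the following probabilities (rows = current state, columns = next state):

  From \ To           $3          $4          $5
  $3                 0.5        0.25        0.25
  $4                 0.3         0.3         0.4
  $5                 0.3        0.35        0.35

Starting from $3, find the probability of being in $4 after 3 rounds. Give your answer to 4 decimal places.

0.2956

Propagate the distribution vector 3 rounds from $3.
After 0 rounds: (1.0000, 0.0000, 0.0000)
After 1 round: (0.5000, 0.2500, 0.2500)
After 2 rounds: (0.4000, 0.2875, 0.3125)
After 3 rounds: (0.3800, 0.2956, 0.3244)
P(in $4 after 3 rounds) = 0.2956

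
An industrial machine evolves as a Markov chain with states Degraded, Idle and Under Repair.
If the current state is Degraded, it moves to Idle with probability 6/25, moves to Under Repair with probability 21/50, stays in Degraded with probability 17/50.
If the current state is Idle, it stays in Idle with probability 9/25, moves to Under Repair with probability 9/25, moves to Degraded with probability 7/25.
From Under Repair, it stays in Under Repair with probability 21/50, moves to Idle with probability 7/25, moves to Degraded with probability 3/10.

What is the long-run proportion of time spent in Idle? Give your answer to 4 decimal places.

Let the stationary distribution be π with π = πP and π_1 + π_2 + π_3 = 1.
π_1 = 0.34·π_1 + 0.28·π_2 + 0.3·π_3
π_2 = 0.24·π_1 + 0.36·π_2 + 0.28·π_3
Solving with the normalization constraint gives π = (0.3064, 0.2910, 0.4025).
So the stationary probability of Idle is 0.2910.

0.2910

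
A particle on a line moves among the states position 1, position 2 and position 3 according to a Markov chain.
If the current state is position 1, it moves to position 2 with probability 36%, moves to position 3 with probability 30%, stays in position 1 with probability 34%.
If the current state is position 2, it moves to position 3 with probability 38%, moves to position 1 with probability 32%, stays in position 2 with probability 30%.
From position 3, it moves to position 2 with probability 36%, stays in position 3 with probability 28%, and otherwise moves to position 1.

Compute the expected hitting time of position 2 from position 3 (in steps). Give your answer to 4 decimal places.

2.7778

Let t(s) be the expected number of steps to first reach position 2 from state s, with t(position 2) = 0. Conditioning on the first step:
t(position 1) = 1 + 0.34·t(position 1) + 0.3·t(position 3)
t(position 3) = 1 + 0.36·t(position 1) + 0.28·t(position 3)
Solving: t(position 1) = 2.7778, t(position 3) = 2.7778.
Expected steps from position 3 to position 2: 2.7778.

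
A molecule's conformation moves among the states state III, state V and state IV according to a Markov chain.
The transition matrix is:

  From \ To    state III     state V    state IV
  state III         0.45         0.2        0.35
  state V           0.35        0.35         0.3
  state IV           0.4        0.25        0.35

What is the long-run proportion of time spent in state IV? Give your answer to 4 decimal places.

Let the stationary distribution be π with π = πP and π_1 + π_2 + π_3 = 1.
π_1 = 0.45·π_1 + 0.35·π_2 + 0.4·π_3
π_2 = 0.2·π_1 + 0.35·π_2 + 0.25·π_3
Solving with the normalization constraint gives π = (0.4076, 0.2551, 0.3372).
So the stationary probability of state IV is 0.3372.

0.3372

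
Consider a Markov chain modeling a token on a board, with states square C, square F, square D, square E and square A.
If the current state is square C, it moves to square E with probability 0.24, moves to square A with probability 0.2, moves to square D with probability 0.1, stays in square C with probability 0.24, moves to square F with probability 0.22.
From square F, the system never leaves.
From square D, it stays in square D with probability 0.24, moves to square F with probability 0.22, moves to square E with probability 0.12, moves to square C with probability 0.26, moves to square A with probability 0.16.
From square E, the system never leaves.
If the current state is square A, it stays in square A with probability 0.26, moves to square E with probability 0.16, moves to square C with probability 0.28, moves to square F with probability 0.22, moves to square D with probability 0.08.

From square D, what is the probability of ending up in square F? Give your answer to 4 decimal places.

0.5811

Let h(s) be the probability of absorption at square F starting from transient state s. Then h(square F) = 1 and h(square E) = 0. By first-step analysis:
h(square C) = 0.24·h(square C) + 0.22·1 + 0.1·h(square D) + 0.24·0 + 0.2·h(square A)
h(square D) = 0.26·h(square C) + 0.22·1 + 0.24·h(square D) + 0.12·0 + 0.16·h(square A)
h(square A) = 0.28·h(square C) + 0.22·1 + 0.08·h(square D) + 0.16·0 + 0.26·h(square A)
Solving: h(square C) = 0.5116, h(square D) = 0.5811, h(square A) = 0.5537.
Starting from square D, the probability is 0.5811.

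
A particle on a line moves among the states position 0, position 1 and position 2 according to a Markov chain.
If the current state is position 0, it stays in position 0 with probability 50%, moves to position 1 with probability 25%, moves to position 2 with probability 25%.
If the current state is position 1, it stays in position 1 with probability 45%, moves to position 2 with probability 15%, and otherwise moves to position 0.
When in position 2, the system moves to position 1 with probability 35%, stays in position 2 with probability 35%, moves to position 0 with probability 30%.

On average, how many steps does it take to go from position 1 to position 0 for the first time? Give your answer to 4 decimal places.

2.6230

Let t(s) be the expected number of steps to first reach position 0 from state s, with t(position 0) = 0. Conditioning on the first step:
t(position 1) = 1 + 0.45·t(position 1) + 0.15·t(position 2)
t(position 2) = 1 + 0.35·t(position 1) + 0.35·t(position 2)
Solving: t(position 1) = 2.6230, t(position 2) = 2.9508.
Expected steps from position 1 to position 0: 2.6230.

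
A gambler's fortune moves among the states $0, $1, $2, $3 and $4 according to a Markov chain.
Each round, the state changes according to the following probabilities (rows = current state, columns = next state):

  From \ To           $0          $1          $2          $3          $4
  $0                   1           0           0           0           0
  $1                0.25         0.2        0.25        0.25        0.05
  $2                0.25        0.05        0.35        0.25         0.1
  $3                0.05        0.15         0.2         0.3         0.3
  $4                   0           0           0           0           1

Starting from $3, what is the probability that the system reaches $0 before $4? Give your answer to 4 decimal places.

0.3642

Let h(s) be the probability of absorption at $0 starting from transient state s. Then h($0) = 1 and h($4) = 0. By first-step analysis:
h($1) = 0.25·1 + 0.2·h($1) + 0.25·h($2) + 0.25·h($3) + 0.05·0
h($2) = 0.25·1 + 0.05·h($1) + 0.35·h($2) + 0.25·h($3) + 0.1·0
h($3) = 0.05·1 + 0.15·h($1) + 0.2·h($2) + 0.3·h($3) + 0.3·0
Solving: h($1) = 0.6048, h($2) = 0.5712, h($3) = 0.3642.
Starting from $3, the probability is 0.3642.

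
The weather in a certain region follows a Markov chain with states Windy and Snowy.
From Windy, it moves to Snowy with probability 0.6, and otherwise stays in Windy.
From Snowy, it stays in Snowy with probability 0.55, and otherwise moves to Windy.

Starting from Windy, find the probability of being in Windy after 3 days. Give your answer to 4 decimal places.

Propagate the distribution vector 3 days from Windy.
After 0 days: (1.0000, 0.0000)
After 1 day: (0.4000, 0.6000)
After 2 days: (0.4300, 0.5700)
After 3 days: (0.4285, 0.5715)
P(in Windy after 3 days) = 0.4285

0.4285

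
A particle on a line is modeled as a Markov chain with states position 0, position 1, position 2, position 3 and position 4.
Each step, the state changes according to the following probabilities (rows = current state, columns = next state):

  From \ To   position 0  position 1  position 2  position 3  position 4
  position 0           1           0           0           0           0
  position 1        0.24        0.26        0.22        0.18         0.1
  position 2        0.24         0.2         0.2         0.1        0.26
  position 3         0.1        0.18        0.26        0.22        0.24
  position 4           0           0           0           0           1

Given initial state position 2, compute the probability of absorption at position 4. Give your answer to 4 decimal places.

0.5026

Let h(s) be the probability of absorption at position 4 starting from transient state s. Then h(position 4) = 1 and h(position 0) = 0. By first-step analysis:
h(position 1) = 0.24·0 + 0.26·h(position 1) + 0.22·h(position 2) + 0.18·h(position 3) + 0.1·1
h(position 2) = 0.24·0 + 0.2·h(position 1) + 0.2·h(position 2) + 0.1·h(position 3) + 0.26·1
h(position 3) = 0.1·0 + 0.18·h(position 1) + 0.26·h(position 2) + 0.22·h(position 3) + 0.24·1
Solving: h(position 1) = 0.4240, h(position 2) = 0.5026, h(position 3) = 0.5731.
Starting from position 2, the probability is 0.5026.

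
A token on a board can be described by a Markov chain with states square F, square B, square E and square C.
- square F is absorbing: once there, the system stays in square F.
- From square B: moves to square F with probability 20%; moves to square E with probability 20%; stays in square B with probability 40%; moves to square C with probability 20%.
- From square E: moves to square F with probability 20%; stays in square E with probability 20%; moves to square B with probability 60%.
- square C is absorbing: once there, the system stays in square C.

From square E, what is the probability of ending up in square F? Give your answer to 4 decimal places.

0.6667

Let h(s) be the probability of absorption at square F starting from transient state s. Then h(square F) = 1 and h(square C) = 0. By first-step analysis:
h(square B) = 0.2·1 + 0.4·h(square B) + 0.2·h(square E) + 0.2·0
h(square E) = 0.2·1 + 0.6·h(square B) + 0.2·h(square E)
Solving: h(square B) = 0.5556, h(square E) = 0.6667.
Starting from square E, the probability is 0.6667.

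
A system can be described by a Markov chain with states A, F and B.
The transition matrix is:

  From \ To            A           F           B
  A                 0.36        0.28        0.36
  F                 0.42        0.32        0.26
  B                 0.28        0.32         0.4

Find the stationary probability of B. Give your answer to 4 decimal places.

0.3431

Let the stationary distribution be π with π = πP and π_1 + π_2 + π_3 = 1.
π_1 = 0.36·π_1 + 0.42·π_2 + 0.28·π_3
π_2 = 0.28·π_1 + 0.32·π_2 + 0.32·π_3
Solving with the normalization constraint gives π = (0.3509, 0.3060, 0.3431).
So the stationary probability of B is 0.3431.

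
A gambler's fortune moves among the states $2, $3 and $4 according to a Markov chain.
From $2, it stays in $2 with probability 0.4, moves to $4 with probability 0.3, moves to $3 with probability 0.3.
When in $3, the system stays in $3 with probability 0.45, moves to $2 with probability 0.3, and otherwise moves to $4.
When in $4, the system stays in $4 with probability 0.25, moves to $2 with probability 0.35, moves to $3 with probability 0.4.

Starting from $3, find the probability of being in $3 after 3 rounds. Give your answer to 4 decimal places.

Propagate the distribution vector 3 rounds from $3.
After 0 rounds: (0.0000, 1.0000, 0.0000)
After 1 round: (0.3000, 0.4500, 0.2500)
After 2 rounds: (0.3425, 0.3925, 0.2650)
After 3 rounds: (0.3475, 0.3854, 0.2671)
P(in $3 after 3 rounds) = 0.3854

0.3854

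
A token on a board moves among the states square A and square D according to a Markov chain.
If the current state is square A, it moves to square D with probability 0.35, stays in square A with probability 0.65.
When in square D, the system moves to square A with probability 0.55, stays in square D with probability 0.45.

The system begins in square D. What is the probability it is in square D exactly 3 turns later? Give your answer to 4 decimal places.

Propagate the distribution vector 3 turns from square D.
After 0 turns: (0.0000, 1.0000)
After 1 turn: (0.5500, 0.4500)
After 2 turns: (0.6050, 0.3950)
After 3 turns: (0.6105, 0.3895)
P(in square D after 3 turns) = 0.3895

0.3895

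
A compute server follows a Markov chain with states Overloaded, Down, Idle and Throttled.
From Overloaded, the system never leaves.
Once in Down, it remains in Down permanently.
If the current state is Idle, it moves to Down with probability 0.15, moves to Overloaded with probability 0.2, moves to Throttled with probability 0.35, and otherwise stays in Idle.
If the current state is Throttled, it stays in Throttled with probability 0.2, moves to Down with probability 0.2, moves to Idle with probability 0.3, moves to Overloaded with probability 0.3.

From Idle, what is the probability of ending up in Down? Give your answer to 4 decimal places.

0.4176

Let h(s) be the probability of absorption at Down starting from transient state s. Then h(Down) = 1 and h(Overloaded) = 0. By first-step analysis:
h(Idle) = 0.2·0 + 0.15·1 + 0.3·h(Idle) + 0.35·h(Throttled)
h(Throttled) = 0.3·0 + 0.2·1 + 0.3·h(Idle) + 0.2·h(Throttled)
Solving: h(Idle) = 0.4176, h(Throttled) = 0.4066.
Starting from Idle, the probability is 0.4176.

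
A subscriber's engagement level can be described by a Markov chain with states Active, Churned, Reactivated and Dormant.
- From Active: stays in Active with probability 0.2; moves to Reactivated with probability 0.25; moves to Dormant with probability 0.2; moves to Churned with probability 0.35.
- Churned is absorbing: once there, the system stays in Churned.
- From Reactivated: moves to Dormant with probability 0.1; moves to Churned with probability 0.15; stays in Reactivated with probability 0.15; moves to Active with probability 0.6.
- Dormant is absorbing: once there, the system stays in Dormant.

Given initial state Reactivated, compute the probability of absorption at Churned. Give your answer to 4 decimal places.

Let h(s) be the probability of absorption at Churned starting from transient state s. Then h(Churned) = 1 and h(Dormant) = 0. By first-step analysis:
h(Active) = 0.2·h(Active) + 0.35·1 + 0.25·h(Reactivated) + 0.2·0
h(Reactivated) = 0.6·h(Active) + 0.15·1 + 0.15·h(Reactivated) + 0.1·0
Solving: h(Active) = 0.6321, h(Reactivated) = 0.6226.
Starting from Reactivated, the probability is 0.6226.

0.6226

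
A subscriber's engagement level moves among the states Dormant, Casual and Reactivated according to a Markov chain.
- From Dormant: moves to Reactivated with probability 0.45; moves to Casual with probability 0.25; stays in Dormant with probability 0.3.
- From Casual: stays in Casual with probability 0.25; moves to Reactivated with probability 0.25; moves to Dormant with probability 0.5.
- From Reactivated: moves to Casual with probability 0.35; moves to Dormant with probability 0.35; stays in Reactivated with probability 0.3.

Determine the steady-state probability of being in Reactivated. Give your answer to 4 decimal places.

Let the stationary distribution be π with π = πP and π_1 + π_2 + π_3 = 1.
π_1 = 0.3·π_1 + 0.5·π_2 + 0.35·π_3
π_2 = 0.25·π_1 + 0.25·π_2 + 0.35·π_3
Solving with the normalization constraint gives π = (0.3739, 0.2842, 0.3419).
So the stationary probability of Reactivated is 0.3419.

0.3419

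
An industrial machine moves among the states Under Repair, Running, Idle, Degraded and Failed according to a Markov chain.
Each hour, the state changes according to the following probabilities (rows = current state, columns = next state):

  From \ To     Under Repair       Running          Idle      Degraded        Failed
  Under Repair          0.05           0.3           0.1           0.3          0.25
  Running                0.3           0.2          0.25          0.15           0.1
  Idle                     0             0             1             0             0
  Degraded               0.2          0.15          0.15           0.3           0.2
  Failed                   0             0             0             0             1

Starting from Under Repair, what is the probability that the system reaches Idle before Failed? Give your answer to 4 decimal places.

Let h(s) be the probability of absorption at Idle starting from transient state s. Then h(Idle) = 1 and h(Failed) = 0. By first-step analysis:
h(Under Repair) = 0.05·h(Under Repair) + 0.3·h(Running) + 0.1·1 + 0.3·h(Degraded) + 0.25·0
h(Running) = 0.3·h(Under Repair) + 0.2·h(Running) + 0.25·1 + 0.15·h(Degraded) + 0.1·0
h(Degraded) = 0.2·h(Under Repair) + 0.15·h(Running) + 0.15·1 + 0.3·h(Degraded) + 0.2·0
Solving: h(Under Repair) = 0.4249, h(Running) = 0.5572, h(Degraded) = 0.4551.
Starting from Under Repair, the probability is 0.4249.

0.4249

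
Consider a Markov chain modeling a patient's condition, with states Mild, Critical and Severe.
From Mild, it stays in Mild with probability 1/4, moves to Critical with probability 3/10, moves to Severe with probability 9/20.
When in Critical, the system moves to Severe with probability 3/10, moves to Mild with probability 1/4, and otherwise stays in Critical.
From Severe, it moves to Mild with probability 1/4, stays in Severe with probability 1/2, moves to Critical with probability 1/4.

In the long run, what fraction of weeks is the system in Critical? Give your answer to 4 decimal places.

0.3281

Let the stationary distribution be π with π = πP and π_1 + π_2 + π_3 = 1.
π_1 = 0.25·π_1 + 0.25·π_2 + 0.25·π_3
π_2 = 0.3·π_1 + 0.45·π_2 + 0.25·π_3
Solving with the normalization constraint gives π = (0.2500, 0.3281, 0.4219).
So the stationary probability of Critical is 0.3281.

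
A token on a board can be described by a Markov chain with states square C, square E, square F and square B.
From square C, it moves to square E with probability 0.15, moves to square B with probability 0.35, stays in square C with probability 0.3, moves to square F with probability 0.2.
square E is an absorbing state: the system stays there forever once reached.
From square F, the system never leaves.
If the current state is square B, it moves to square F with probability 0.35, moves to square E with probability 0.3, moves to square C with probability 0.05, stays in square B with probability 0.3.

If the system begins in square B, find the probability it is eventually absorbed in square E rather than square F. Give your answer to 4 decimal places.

0.4603

Let h(s) be the probability of absorption at square E starting from transient state s. Then h(square E) = 1 and h(square F) = 0. By first-step analysis:
h(square C) = 0.3·h(square C) + 0.15·1 + 0.2·0 + 0.35·h(square B)
h(square B) = 0.05·h(square C) + 0.3·1 + 0.35·0 + 0.3·h(square B)
Solving: h(square C) = 0.4444, h(square B) = 0.4603.
Starting from square B, the probability is 0.4603.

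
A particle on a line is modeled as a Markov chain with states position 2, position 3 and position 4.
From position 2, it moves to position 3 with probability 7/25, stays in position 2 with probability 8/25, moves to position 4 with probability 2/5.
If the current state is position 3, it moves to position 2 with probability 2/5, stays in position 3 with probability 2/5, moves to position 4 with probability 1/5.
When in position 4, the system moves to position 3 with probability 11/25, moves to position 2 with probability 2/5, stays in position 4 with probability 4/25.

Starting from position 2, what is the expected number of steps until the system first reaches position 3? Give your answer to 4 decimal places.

3.0156

Let t(s) be the expected number of steps to first reach position 3 from state s, with t(position 3) = 0. Conditioning on the first step:
t(position 2) = 1 + 0.32·t(position 2) + 0.4·t(position 4)
t(position 4) = 1 + 0.4·t(position 2) + 0.16·t(position 4)
Solving: t(position 2) = 3.0156, t(position 4) = 2.6265.
Expected steps from position 2 to position 3: 3.0156.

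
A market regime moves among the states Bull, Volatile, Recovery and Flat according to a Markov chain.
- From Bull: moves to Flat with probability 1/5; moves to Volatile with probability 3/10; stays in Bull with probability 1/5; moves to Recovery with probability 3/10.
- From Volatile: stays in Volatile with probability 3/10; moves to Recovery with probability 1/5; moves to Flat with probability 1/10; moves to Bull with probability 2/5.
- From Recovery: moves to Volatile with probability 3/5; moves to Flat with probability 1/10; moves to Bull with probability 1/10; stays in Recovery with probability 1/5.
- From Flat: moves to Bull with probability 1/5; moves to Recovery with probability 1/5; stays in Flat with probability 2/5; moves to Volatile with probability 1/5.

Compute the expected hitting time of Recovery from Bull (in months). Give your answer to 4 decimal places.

Let t(s) be the expected number of months to first reach Recovery from state s, with t(Recovery) = 0. Conditioning on the first month:
t(Bull) = 1 + 0.2·t(Bull) + 0.3·t(Volatile) + 0.2·t(Flat)
t(Volatile) = 1 + 0.4·t(Bull) + 0.3·t(Volatile) + 0.1·t(Flat)
t(Flat) = 1 + 0.2·t(Bull) + 0.2·t(Volatile) + 0.4·t(Flat)
Solving: t(Bull) = 3.9899, t(Volatile) = 4.3434, t(Flat) = 4.4444.
Expected months from Bull to Recovery: 3.9899.

3.9899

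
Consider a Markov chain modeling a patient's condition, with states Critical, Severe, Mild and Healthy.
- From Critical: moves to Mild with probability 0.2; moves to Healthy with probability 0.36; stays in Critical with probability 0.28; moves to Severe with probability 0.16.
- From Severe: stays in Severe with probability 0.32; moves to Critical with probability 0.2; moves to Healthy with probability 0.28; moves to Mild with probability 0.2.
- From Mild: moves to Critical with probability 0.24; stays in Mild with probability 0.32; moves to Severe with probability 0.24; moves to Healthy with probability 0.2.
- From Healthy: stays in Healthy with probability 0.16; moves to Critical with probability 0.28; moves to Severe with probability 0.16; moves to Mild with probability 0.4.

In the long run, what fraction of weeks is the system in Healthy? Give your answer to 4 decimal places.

0.2477

Let the stationary distribution be π with π = πP and π_1 + π_2 + π_3 + π_4 = 1.
π_1 = 0.28·π_1 + 0.2·π_2 + 0.24·π_3 + 0.28·π_4
π_2 = 0.16·π_1 + 0.32·π_2 + 0.24·π_3 + 0.16·π_4
π_3 = 0.2·π_1 + 0.2·π_2 + 0.32·π_3 + 0.4·π_4
Solving with the normalization constraint gives π = (0.2513, 0.2175, 0.2836, 0.2477).
So the stationary probability of Healthy is 0.2477.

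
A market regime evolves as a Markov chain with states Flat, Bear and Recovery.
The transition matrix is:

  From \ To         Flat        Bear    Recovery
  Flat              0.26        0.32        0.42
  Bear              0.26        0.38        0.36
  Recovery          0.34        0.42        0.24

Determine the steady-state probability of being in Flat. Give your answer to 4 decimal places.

Let the stationary distribution be π with π = πP and π_1 + π_2 + π_3 = 1.
π_1 = 0.26·π_1 + 0.26·π_2 + 0.34·π_3
π_2 = 0.32·π_1 + 0.38·π_2 + 0.42·π_3
Solving with the normalization constraint gives π = (0.2869, 0.3763, 0.3368).
So the stationary probability of Flat is 0.2869.

0.2869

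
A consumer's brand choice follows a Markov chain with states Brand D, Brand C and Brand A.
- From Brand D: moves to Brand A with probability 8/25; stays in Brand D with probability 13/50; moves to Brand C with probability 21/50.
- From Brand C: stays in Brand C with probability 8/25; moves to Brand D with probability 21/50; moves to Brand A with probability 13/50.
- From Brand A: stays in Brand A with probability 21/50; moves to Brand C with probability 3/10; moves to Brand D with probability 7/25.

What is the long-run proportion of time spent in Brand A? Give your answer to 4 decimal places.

Let the stationary distribution be π with π = πP and π_1 + π_2 + π_3 = 1.
π_1 = 0.26·π_1 + 0.42·π_2 + 0.28·π_3
π_2 = 0.42·π_1 + 0.32·π_2 + 0.3·π_3
Solving with the normalization constraint gives π = (0.3219, 0.3455, 0.3325).
So the stationary probability of Brand A is 0.3325.

0.3325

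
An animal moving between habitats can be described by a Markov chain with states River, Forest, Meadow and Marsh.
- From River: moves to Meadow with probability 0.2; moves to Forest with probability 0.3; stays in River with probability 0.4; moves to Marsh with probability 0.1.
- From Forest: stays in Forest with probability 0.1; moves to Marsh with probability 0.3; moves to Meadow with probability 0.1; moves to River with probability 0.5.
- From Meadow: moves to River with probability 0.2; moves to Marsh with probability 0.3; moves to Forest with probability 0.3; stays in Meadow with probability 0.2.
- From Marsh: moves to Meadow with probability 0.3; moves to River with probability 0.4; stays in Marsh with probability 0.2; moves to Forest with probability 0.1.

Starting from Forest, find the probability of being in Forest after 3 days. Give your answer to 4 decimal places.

Propagate the distribution vector 3 days from Forest.
After 0 days: (0.0000, 1.0000, 0.0000, 0.0000)
After 1 day: (0.5000, 0.1000, 0.1000, 0.3000)
After 2 days: (0.3900, 0.2200, 0.2200, 0.1700)
After 3 days: (0.3780, 0.2220, 0.1950, 0.2050)
P(in Forest after 3 days) = 0.2220

0.2220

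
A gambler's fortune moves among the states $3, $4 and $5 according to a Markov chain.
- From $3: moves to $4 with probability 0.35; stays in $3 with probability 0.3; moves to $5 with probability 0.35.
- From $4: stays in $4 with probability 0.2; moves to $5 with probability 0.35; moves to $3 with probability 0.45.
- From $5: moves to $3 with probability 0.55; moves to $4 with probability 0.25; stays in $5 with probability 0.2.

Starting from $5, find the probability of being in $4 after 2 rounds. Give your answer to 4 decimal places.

0.2925

Sum over the intermediate state after 1 round:
P = P($5→$3)·P($3→$4) + P($5→$4)·P($4→$4) + P($5→$5)·P($5→$4)
  = 0.55×0.35 + 0.25×0.2 + 0.2×0.25
  = 0.1925 + 0.0500 + 0.0500 = 0.2925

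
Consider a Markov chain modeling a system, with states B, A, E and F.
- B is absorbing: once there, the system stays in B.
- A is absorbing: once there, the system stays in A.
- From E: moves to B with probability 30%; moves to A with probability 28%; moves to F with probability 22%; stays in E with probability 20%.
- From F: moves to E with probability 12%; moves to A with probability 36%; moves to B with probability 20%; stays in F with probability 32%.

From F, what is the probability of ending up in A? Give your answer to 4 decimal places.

Let h(s) be the probability of absorption at A starting from transient state s. Then h(A) = 1 and h(B) = 0. By first-step analysis:
h(E) = 0.3·0 + 0.28·1 + 0.2·h(E) + 0.22·h(F)
h(F) = 0.2·0 + 0.36·1 + 0.12·h(E) + 0.32·h(F)
Solving: h(E) = 0.5209, h(F) = 0.6213.
Starting from F, the probability is 0.6213.

0.6213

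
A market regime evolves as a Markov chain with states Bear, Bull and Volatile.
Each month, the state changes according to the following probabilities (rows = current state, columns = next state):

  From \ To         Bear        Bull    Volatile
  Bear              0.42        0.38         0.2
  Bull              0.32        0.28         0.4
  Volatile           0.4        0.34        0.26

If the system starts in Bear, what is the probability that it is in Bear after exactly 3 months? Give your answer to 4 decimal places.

0.3808

Propagate the distribution vector 3 months from Bear.
After 0 months: (1.0000, 0.0000, 0.0000)
After 1 month: (0.4200, 0.3800, 0.2000)
After 2 months: (0.3780, 0.3340, 0.2880)
After 3 months: (0.3808, 0.3351, 0.2841)
P(in Bear after 3 months) = 0.3808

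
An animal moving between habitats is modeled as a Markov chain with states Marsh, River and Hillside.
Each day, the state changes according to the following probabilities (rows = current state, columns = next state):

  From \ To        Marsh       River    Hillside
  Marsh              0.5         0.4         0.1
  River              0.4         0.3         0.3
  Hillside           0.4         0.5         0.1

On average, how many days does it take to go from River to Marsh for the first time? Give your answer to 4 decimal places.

2.5000

Let t(s) be the expected number of days to first reach Marsh from state s, with t(Marsh) = 0. Conditioning on the first day:
t(River) = 1 + 0.3·t(River) + 0.3·t(Hillside)
t(Hillside) = 1 + 0.5·t(River) + 0.1·t(Hillside)
Solving: t(River) = 2.5000, t(Hillside) = 2.5000.
Expected days from River to Marsh: 2.5000.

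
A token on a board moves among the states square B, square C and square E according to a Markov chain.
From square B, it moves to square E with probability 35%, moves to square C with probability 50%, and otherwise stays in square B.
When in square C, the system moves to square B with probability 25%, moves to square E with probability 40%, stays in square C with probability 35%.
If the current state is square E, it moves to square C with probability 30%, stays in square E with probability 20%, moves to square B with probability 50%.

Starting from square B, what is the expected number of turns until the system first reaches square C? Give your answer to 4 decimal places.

2.2772

Let t(s) be the expected number of turns to first reach square C from state s, with t(square C) = 0. Conditioning on the first turn:
t(square B) = 1 + 0.15·t(square B) + 0.35·t(square E)
t(square E) = 1 + 0.5·t(square B) + 0.2·t(square E)
Solving: t(square B) = 2.2772, t(square E) = 2.6733.
Expected turns from square B to square C: 2.2772.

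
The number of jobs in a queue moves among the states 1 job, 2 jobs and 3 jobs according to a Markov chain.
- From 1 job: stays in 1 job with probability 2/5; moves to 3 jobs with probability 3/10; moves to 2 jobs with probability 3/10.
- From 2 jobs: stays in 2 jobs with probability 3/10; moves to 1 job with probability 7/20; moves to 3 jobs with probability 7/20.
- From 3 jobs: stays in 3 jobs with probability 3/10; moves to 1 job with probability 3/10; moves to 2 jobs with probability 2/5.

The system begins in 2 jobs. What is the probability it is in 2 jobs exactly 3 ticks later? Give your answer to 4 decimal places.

0.3315

Propagate the distribution vector 3 ticks from 2 jobs.
After 0 ticks: (0.0000, 1.0000, 0.0000)
After 1 tick: (0.3500, 0.3000, 0.3500)
After 2 ticks: (0.3500, 0.3350, 0.3150)
After 3 ticks: (0.3518, 0.3315, 0.3168)
P(in 2 jobs after 3 ticks) = 0.3315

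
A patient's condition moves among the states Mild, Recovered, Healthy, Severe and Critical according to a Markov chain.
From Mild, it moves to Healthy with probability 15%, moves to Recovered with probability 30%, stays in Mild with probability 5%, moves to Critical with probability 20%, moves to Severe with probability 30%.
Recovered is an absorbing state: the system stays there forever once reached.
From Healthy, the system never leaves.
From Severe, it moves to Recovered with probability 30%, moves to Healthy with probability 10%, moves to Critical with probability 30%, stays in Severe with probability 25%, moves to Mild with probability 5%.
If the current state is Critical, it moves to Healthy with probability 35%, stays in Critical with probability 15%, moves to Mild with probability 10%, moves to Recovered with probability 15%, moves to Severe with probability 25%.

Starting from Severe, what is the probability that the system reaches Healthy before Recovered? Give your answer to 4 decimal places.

0.3895

Let h(s) be the probability of absorption at Healthy starting from transient state s. Then h(Healthy) = 1 and h(Recovered) = 0. By first-step analysis:
h(Mild) = 0.05·h(Mild) + 0.3·0 + 0.15·1 + 0.3·h(Severe) + 0.2·h(Critical)
h(Severe) = 0.05·h(Mild) + 0.3·0 + 0.1·1 + 0.25·h(Severe) + 0.3·h(Critical)
h(Critical) = 0.1·h(Mild) + 0.15·0 + 0.35·1 + 0.25·h(Severe) + 0.15·h(Critical)
Solving: h(Mild) = 0.4017, h(Severe) = 0.3895, h(Critical) = 0.5736.
Starting from Severe, the probability is 0.3895.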